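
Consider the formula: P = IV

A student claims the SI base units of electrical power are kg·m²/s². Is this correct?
Units of each symbol in P = IV:
  I (current): A
  V (voltage, in volts): kg·m²/(s³·A)

Multiplying the contributions: [A] · [kg·m²/(s³·A)]
Adding exponents of each base unit: kg: 1, m: 2, s: -3
SI base units of electrical power: kg·m²/s³

The claimed units kg·m²/s² (exponents kg: 1, m: 2, s: -2) do not match the derived units kg·m²/s³ (exponents kg: 1, m: 2, s: -3), so the claim is incorrect.

Answer: No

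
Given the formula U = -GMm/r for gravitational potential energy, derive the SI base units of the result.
Units of each symbol in U = -GMm/r:
  G (gravitational constant): m³/(kg·s²)
  M (mass): kg
  m (mass): kg
  r (distance): m  → in the denominator, contributes 1/m
  The minus sign does not affect the units.

Multiplying the contributions: [m³/(kg·s²)] · [kg] · [kg] · [1/m]
Adding exponents of each base unit: kg: 1, m: 2, s: -2
SI base units of gravitational potential energy: kg·m²/s²

Answer: kg·m²/s²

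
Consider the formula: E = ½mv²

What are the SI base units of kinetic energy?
Units of each symbol in E = ½mv²:
  m (mass): kg
  v (speed): m/s  → to the power 2, contributes m²/s²
  The factor ½ is dimensionless.

Multiplying the contributions: [kg] · [m²/s²]
Adding exponents of each base unit: kg: 1, m: 2, s: -2
SI base units of kinetic energy: kg·m²/s²

Answer: kg·m²/s²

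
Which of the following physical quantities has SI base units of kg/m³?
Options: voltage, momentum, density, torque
Checking the SI base units of each option:
  voltage (V = IR): kg·m²/(s³·A)  ✗
  momentum (p = mv): kg·m/s  ✗
  density (ρ = m/V): kg/m³  ✓ matches
  torque (τ = Fr): kg·m²/s²  ✗

Only density has units kg/m³.

Answer: density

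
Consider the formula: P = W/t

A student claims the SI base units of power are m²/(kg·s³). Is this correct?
Units of each symbol in P = W/t:
  W (work): kg·m²/s²
  t (time): s  → in the denominator, contributes 1/s

Multiplying the contributions: [kg·m²/s²] · [1/s]
Adding exponents of each base unit: kg: 1, m: 2, s: -3
SI base units of power: kg·m²/s³

The claimed units m²/(kg·s³) (exponents kg: -1, m: 2, s: -3) do not match the derived units kg·m²/s³ (exponents kg: 1, m: 2, s: -3), so the claim is incorrect.

Answer: No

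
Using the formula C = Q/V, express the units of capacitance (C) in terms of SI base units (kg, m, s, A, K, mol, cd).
Units of each symbol in C = Q/V:
  Q (charge, in coulombs): s·A
  V (voltage, in volts): kg·m²/(s³·A)  → in the denominator, contributes s³·A/(kg·m²)

Multiplying the contributions: [s·A] · [s³·A/(kg·m²)]
Adding exponents of each base unit: kg: -1, m: -2, s: 4, A: 2
SI base units of capacitance: s⁴·A²/(kg·m²)

Answer: s⁴·A²/(kg·m²)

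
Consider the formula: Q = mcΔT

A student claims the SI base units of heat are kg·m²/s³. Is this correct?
Units of each symbol in Q = mcΔT:
  m (mass): kg
  c (specific heat capacity, in J/(kg·K)): m²/(s²·K)
  ΔT (temperature change): K

Multiplying the contributions: [kg] · [m²/(s²·K)] · [K]
Adding exponents of each base unit: kg: 1, m: 2, s: -2
SI base units of heat: kg·m²/s²

The claimed units kg·m²/s³ (exponents kg: 1, m: 2, s: -3) do not match the derived units kg·m²/s² (exponents kg: 1, m: 2, s: -2), so the claim is incorrect.

Answer: No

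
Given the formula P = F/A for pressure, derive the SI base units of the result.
Units of each symbol in P = F/A:
  F (force): kg·m/s²
  A (area): m²  → in the denominator, contributes 1/m²

Multiplying the contributions: [kg·m/s²] · [1/m²]
Adding exponents of each base unit: kg: 1, m: -1, s: -2
SI base units of pressure: kg/(m·s²)

Answer: kg/(m·s²)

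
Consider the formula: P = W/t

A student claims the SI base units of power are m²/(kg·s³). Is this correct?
Units of each symbol in P = W/t:
  W (work): kg·m²/s²
  t (time): s  → in the denominator, contributes 1/s

Multiplying the contributions: [kg·m²/s²] · [1/s]
Adding exponents of each base unit: kg: 1, m: 2, s: -3
SI base units of power: kg·m²/s³

The claimed units m²/(kg·s³) (exponents kg: -1, m: 2, s: -3) do not match the derived units kg·m²/s³ (exponents kg: 1, m: 2, s: -3), so the claim is incorrect.

Answer: No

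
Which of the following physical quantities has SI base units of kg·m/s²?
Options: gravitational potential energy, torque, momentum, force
Checking the SI base units of each option:
  gravitational potential energy (U = -GMm/r): kg·m²/s²  ✗
  torque (τ = Fr): kg·m²/s²  ✗
  momentum (p = mv): kg·m/s  ✗
  force (F = ma): kg·m/s²  ✓ matches

Only force has units kg·m/s².

Answer: force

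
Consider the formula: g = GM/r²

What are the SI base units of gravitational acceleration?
Units of each symbol in g = GM/r²:
  G (gravitational constant): m³/(kg·s²)
  M (mass): kg
  r (distance): m  → to the power 2 in the denominator, contributes 1/m²

Multiplying the contributions: [m³/(kg·s²)] · [kg] · [1/m²]
Adding exponents of each base unit: m: 1, s: -2
SI base units of gravitational acceleration: m/s²

Answer: m/s²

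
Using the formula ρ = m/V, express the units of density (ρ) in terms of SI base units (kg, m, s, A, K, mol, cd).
Units of each symbol in ρ = m/V:
  m (mass): kg
  V (volume): m³  → in the denominator, contributes 1/m³

Multiplying the contributions: [kg] · [1/m³]
Adding exponents of each base unit: kg: 1, m: -3
SI base units of density: kg/m³

Answer: kg/m³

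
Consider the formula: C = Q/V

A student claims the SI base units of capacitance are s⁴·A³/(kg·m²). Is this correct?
Units of each symbol in C = Q/V:
  Q (charge, in coulombs): s·A
  V (voltage, in volts): kg·m²/(s³·A)  → in the denominator, contributes s³·A/(kg·m²)

Multiplying the contributions: [s·A] · [s³·A/(kg·m²)]
Adding exponents of each base unit: kg: -1, m: -2, s: 4, A: 2
SI base units of capacitance: s⁴·A²/(kg·m²)

The claimed units s⁴·A³/(kg·m²) (exponents kg: -1, m: -2, s: 4, A: 3) do not match the derived units s⁴·A²/(kg·m²) (exponents kg: -1, m: -2, s: 4, A: 2), so the claim is incorrect.

Answer: No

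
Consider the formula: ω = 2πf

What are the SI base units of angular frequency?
Units of each symbol in ω = 2πf:
  f (frequency): 1/s
  The factor 2π is dimensionless.

Multiplying the contributions: [1/s]
Adding exponents of each base unit: s: -1
SI base units of angular frequency: 1/s

Answer: 1/s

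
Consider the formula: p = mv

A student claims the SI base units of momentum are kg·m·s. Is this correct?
Units of each symbol in p = mv:
  m (mass): kg
  v (velocity): m/s

Multiplying the contributions: [kg] · [m/s]
Adding exponents of each base unit: kg: 1, m: 1, s: -1
SI base units of momentum: kg·m/s

The claimed units kg·m·s (exponents kg: 1, m: 1, s: 1) do not match the derived units kg·m/s (exponents kg: 1, m: 1, s: -1), so the claim is incorrect.

Answer: No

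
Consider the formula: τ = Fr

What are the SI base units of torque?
Units of each symbol in τ = Fr:
  F (force): kg·m/s²
  r (lever arm): m

Multiplying the contributions: [kg·m/s²] · [m]
Adding exponents of each base unit: kg: 1, m: 2, s: -2
SI base units of torque: kg·m²/s²

Answer: kg·m²/s²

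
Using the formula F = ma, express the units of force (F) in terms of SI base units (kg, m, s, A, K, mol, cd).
Units of each symbol in F = ma:
  m (mass): kg
  a (acceleration): m/s²

Multiplying the contributions: [kg] · [m/s²]
Adding exponents of each base unit: kg: 1, m: 1, s: -2
SI base units of force: kg·m/s²

Answer: kg·m/s²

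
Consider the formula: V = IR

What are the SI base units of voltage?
Units of each symbol in V = IR:
  I (current): A
  R (resistance, in ohms): kg·m²/(s³·A²)

Multiplying the contributions: [A] · [kg·m²/(s³·A²)]
Adding exponents of each base unit: kg: 1, m: 2, s: -3, A: -1
SI base units of voltage: kg·m²/(s³·A)

Answer: kg·m²/(s³·A)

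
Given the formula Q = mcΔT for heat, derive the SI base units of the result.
Units of each symbol in Q = mcΔT:
  m (mass): kg
  c (specific heat capacity, in J/(kg·K)): m²/(s²·K)
  ΔT (temperature change): K

Multiplying the contributions: [kg] · [m²/(s²·K)] · [K]
Adding exponents of each base unit: kg: 1, m: 2, s: -2
SI base units of heat: kg·m²/s²

Answer: kg·m²/s²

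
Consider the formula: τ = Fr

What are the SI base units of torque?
Units of each symbol in τ = Fr:
  F (force): kg·m/s²
  r (lever arm): m

Multiplying the contributions: [kg·m/s²] · [m]
Adding exponents of each base unit: kg: 1, m: 2, s: -2
SI base units of torque: kg·m²/s²

Answer: kg·m²/s²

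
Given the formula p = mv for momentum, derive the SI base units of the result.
Units of each symbol in p = mv:
  m (mass): kg
  v (velocity): m/s

Multiplying the contributions: [kg] · [m/s]
Adding exponents of each base unit: kg: 1, m: 1, s: -1
SI base units of momentum: kg·m/s

Answer: kg·m/s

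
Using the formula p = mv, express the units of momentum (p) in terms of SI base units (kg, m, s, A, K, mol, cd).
Units of each symbol in p = mv:
  m (mass): kg
  v (velocity): m/s

Multiplying the contributions: [kg] · [m/s]
Adding exponents of each base unit: kg: 1, m: 1, s: -1
SI base units of momentum: kg·m/s

Answer: kg·m/s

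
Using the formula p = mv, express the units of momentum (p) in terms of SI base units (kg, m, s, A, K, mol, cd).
Units of each symbol in p = mv:
  m (mass): kg
  v (velocity): m/s

Multiplying the contributions: [kg] · [m/s]
Adding exponents of each base unit: kg: 1, m: 1, s: -1
SI base units of momentum: kg·m/s

Answer: kg·m/s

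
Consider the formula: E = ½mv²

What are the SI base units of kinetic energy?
Units of each symbol in E = ½mv²:
  m (mass): kg
  v (speed): m/s  → to the power 2, contributes m²/s²
  The factor ½ is dimensionless.

Multiplying the contributions: [kg] · [m²/s²]
Adding exponents of each base unit: kg: 1, m: 2, s: -2
SI base units of kinetic energy: kg·m²/s²

Answer: kg·m²/s²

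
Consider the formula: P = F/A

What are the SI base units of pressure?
Units of each symbol in P = F/A:
  F (force): kg·m/s²
  A (area): m²  → in the denominator, contributes 1/m²

Multiplying the contributions: [kg·m/s²] · [1/m²]
Adding exponents of each base unit: kg: 1, m: -1, s: -2
SI base units of pressure: kg/(m·s²)

Answer: kg/(m·s²)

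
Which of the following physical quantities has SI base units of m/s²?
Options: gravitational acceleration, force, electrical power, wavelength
Checking the SI base units of each option:
  gravitational acceleration (g = GM/r²): m/s²  ✓ matches
  force (F = ma): kg·m/s²  ✗
  electrical power (P = IV): kg·m²/s³  ✗
  wavelength (λ = v/f): m  ✗

Only gravitational acceleration has units m/s².

Answer: gravitational acceleration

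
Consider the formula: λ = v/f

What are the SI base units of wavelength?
Units of each symbol in λ = v/f:
  v (wave speed): m/s
  f (frequency): 1/s  → in the denominator, contributes s

Multiplying the contributions: [m/s] · [s]
Adding exponents of each base unit: m: 1
SI base units of wavelength: m

Answer: m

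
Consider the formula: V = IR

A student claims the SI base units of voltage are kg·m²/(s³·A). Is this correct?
Units of each symbol in V = IR:
  I (current): A
  R (resistance, in ohms): kg·m²/(s³·A²)

Multiplying the contributions: [A] · [kg·m²/(s³·A²)]
Adding exponents of each base unit: kg: 1, m: 2, s: -3, A: -1
SI base units of voltage: kg·m²/(s³·A)

The claimed units kg·m²/(s³·A) match the derived units, so the claim is correct.

Answer: Yes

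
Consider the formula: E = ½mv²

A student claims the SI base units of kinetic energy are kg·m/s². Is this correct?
Units of each symbol in E = ½mv²:
  m (mass): kg
  v (speed): m/s  → to the power 2, contributes m²/s²
  The factor ½ is dimensionless.

Multiplying the contributions: [kg] · [m²/s²]
Adding exponents of each base unit: kg: 1, m: 2, s: -2
SI base units of kinetic energy: kg·m²/s²

The claimed units kg·m/s² (exponents kg: 1, m: 1, s: -2) do not match the derived units kg·m²/s² (exponents kg: 1, m: 2, s: -2), so the claim is incorrect.

Answer: No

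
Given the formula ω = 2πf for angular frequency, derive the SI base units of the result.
Units of each symbol in ω = 2πf:
  f (frequency): 1/s
  The factor 2π is dimensionless.

Multiplying the contributions: [1/s]
Adding exponents of each base unit: s: -1
SI base units of angular frequency: 1/s

Answer: 1/s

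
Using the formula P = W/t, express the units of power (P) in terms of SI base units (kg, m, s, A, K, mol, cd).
Units of each symbol in P = W/t:
  W (work): kg·m²/s²
  t (time): s  → in the denominator, contributes 1/s

Multiplying the contributions: [kg·m²/s²] · [1/s]
Adding exponents of each base unit: kg: 1, m: 2, s: -3
SI base units of power: kg·m²/s³

Answer: kg·m²/s³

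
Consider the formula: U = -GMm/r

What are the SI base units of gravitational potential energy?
Units of each symbol in U = -GMm/r:
  G (gravitational constant): m³/(kg·s²)
  M (mass): kg
  m (mass): kg
  r (distance): m  → in the denominator, contributes 1/m
  The minus sign does not affect the units.

Multiplying the contributions: [m³/(kg·s²)] · [kg] · [kg] · [1/m]
Adding exponents of each base unit: kg: 1, m: 2, s: -2
SI base units of gravitational potential energy: kg·m²/s²

Answer: kg·m²/s²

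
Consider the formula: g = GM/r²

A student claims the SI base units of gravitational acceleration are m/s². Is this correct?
Units of each symbol in g = GM/r²:
  G (gravitational constant): m³/(kg·s²)
  M (mass): kg
  r (distance): m  → to the power 2 in the denominator, contributes 1/m²

Multiplying the contributions: [m³/(kg·s²)] · [kg] · [1/m²]
Adding exponents of each base unit: m: 1, s: -2
SI base units of gravitational acceleration: m/s²

The claimed units m/s² match the derived units, so the claim is correct.

Answer: Yes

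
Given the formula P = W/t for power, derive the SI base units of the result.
Units of each symbol in P = W/t:
  W (work): kg·m²/s²
  t (time): s  → in the denominator, contributes 1/s

Multiplying the contributions: [kg·m²/s²] · [1/s]
Adding exponents of each base unit: kg: 1, m: 2, s: -3
SI base units of power: kg·m²/s³

Answer: kg·m²/s³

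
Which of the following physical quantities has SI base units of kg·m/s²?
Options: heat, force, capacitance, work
Checking the SI base units of each option:
  heat (Q = mcΔT): kg·m²/s²  ✗
  force (F = ma): kg·m/s²  ✓ matches
  capacitance (C = Q/V): s⁴·A²/(kg·m²)  ✗
  work (W = Fd): kg·m²/s²  ✗

Only force has units kg·m/s².

Answer: force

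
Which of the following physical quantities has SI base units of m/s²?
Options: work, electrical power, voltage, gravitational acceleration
Checking the SI base units of each option:
  work (W = Fd): kg·m²/s²  ✗
  electrical power (P = IV): kg·m²/s³  ✗
  voltage (V = IR): kg·m²/(s³·A)  ✗
  gravitational acceleration (g = GM/r²): m/s²  ✓ matches

Only gravitational acceleration has units m/s².

Answer: gravitational acceleration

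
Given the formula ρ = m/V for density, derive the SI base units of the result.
Units of each symbol in ρ = m/V:
  m (mass): kg
  V (volume): m³  → in the denominator, contributes 1/m³

Multiplying the contributions: [kg] · [1/m³]
Adding exponents of each base unit: kg: 1, m: -3
SI base units of density: kg/m³

Answer: kg/m³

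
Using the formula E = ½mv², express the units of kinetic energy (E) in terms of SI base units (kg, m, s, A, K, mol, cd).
Units of each symbol in E = ½mv²:
  m (mass): kg
  v (speed): m/s  → to the power 2, contributes m²/s²
  The factor ½ is dimensionless.

Multiplying the contributions: [kg] · [m²/s²]
Adding exponents of each base unit: kg: 1, m: 2, s: -2
SI base units of kinetic energy: kg·m²/s²

Answer: kg·m²/s²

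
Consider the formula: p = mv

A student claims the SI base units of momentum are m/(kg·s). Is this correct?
Units of each symbol in p = mv:
  m (mass): kg
  v (velocity): m/s

Multiplying the contributions: [kg] · [m/s]
Adding exponents of each base unit: kg: 1, m: 1, s: -1
SI base units of momentum: kg·m/s

The claimed units m/(kg·s) (exponents kg: -1, m: 1, s: -1) do not match the derived units kg·m/s (exponents kg: 1, m: 1, s: -1), so the claim is incorrect.

Answer: No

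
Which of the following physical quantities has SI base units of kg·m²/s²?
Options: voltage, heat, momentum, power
Checking the SI base units of each option:
  voltage (V = IR): kg·m²/(s³·A)  ✗
  heat (Q = mcΔT): kg·m²/s²  ✓ matches
  momentum (p = mv): kg·m/s  ✗
  power (P = W/t): kg·m²/s³  ✗

Only heat has units kg·m²/s².

Answer: heat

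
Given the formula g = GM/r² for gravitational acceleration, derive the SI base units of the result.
Units of each symbol in g = GM/r²:
  G (gravitational constant): m³/(kg·s²)
  M (mass): kg
  r (distance): m  → to the power 2 in the denominator, contributes 1/m²

Multiplying the contributions: [m³/(kg·s²)] · [kg] · [1/m²]
Adding exponents of each base unit: m: 1, s: -2
SI base units of gravitational acceleration: m/s²

Answer: m/s²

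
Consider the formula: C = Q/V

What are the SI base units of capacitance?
Units of each symbol in C = Q/V:
  Q (charge, in coulombs): s·A
  V (voltage, in volts): kg·m²/(s³·A)  → in the denominator, contributes s³·A/(kg·m²)

Multiplying the contributions: [s·A] · [s³·A/(kg·m²)]
Adding exponents of each base unit: kg: -1, m: -2, s: 4, A: 2
SI base units of capacitance: s⁴·A²/(kg·m²)

Answer: s⁴·A²/(kg·m²)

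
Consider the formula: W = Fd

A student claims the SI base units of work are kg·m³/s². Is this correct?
Units of each symbol in W = Fd:
  F (force): kg·m/s²
  d (displacement): m

Multiplying the contributions: [kg·m/s²] · [m]
Adding exponents of each base unit: kg: 1, m: 2, s: -2
SI base units of work: kg·m²/s²

The claimed units kg·m³/s² (exponents kg: 1, m: 3, s: -2) do not match the derived units kg·m²/s² (exponents kg: 1, m: 2, s: -2), so the claim is incorrect.

Answer: No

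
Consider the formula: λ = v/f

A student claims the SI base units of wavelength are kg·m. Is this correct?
Units of each symbol in λ = v/f:
  v (wave speed): m/s
  f (frequency): 1/s  → in the denominator, contributes s

Multiplying the contributions: [m/s] · [s]
Adding exponents of each base unit: m: 1
SI base units of wavelength: m

The claimed units kg·m (exponents kg: 1, m: 1) do not match the derived units m (exponents m: 1), so the claim is incorrect.

Answer: No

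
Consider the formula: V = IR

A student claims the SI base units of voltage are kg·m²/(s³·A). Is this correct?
Units of each symbol in V = IR:
  I (current): A
  R (resistance, in ohms): kg·m²/(s³·A²)

Multiplying the contributions: [A] · [kg·m²/(s³·A²)]
Adding exponents of each base unit: kg: 1, m: 2, s: -3, A: -1
SI base units of voltage: kg·m²/(s³·A)

The claimed units kg·m²/(s³·A) match the derived units, so the claim is correct.

Answer: Yes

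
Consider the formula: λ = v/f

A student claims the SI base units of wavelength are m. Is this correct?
Units of each symbol in λ = v/f:
  v (wave speed): m/s
  f (frequency): 1/s  → in the denominator, contributes s

Multiplying the contributions: [m/s] · [s]
Adding exponents of each base unit: m: 1
SI base units of wavelength: m

The claimed units m match the derived units, so the claim is correct.

Answer: Yes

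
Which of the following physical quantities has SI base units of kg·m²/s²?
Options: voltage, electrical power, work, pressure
Checking the SI base units of each option:
  voltage (V = IR): kg·m²/(s³·A)  ✗
  electrical power (P = IV): kg·m²/s³  ✗
  work (W = Fd): kg·m²/s²  ✓ matches
  pressure (P = F/A): kg/(m·s²)  ✗

Only work has units kg·m²/s².

Answer: work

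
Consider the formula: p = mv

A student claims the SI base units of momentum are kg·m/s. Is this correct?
Units of each symbol in p = mv:
  m (mass): kg
  v (velocity): m/s

Multiplying the contributions: [kg] · [m/s]
Adding exponents of each base unit: kg: 1, m: 1, s: -1
SI base units of momentum: kg·m/s

The claimed units kg·m/s match the derived units, so the claim is correct.

Answer: Yes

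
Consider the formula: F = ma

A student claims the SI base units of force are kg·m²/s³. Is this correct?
Units of each symbol in F = ma:
  m (mass): kg
  a (acceleration): m/s²

Multiplying the contributions: [kg] · [m/s²]
Adding exponents of each base unit: kg: 1, m: 1, s: -2
SI base units of force: kg·m/s²

The claimed units kg·m²/s³ (exponents kg: 1, m: 2, s: -3) do not match the derived units kg·m/s² (exponents kg: 1, m: 1, s: -2), so the claim is incorrect.

Answer: No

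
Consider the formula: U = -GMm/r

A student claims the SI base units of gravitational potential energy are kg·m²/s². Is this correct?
Units of each symbol in U = -GMm/r:
  G (gravitational constant): m³/(kg·s²)
  M (mass): kg
  m (mass): kg
  r (distance): m  → in the denominator, contributes 1/m
  The minus sign does not affect the units.

Multiplying the contributions: [m³/(kg·s²)] · [kg] · [kg] · [1/m]
Adding exponents of each base unit: kg: 1, m: 2, s: -2
SI base units of gravitational potential energy: kg·m²/s²

The claimed units kg·m²/s² match the derived units, so the claim is correct.

Answer: Yes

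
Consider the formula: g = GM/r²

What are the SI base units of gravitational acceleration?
Units of each symbol in g = GM/r²:
  G (gravitational constant): m³/(kg·s²)
  M (mass): kg
  r (distance): m  → to the power 2 in the denominator, contributes 1/m²

Multiplying the contributions: [m³/(kg·s²)] · [kg] · [1/m²]
Adding exponents of each base unit: m: 1, s: -2
SI base units of gravitational acceleration: m/s²

Answer: m/s²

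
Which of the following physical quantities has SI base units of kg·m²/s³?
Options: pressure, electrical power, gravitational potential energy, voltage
Checking the SI base units of each option:
  pressure (P = F/A): kg/(m·s²)  ✗
  electrical power (P = IV): kg·m²/s³  ✓ matches
  gravitational potential energy (U = -GMm/r): kg·m²/s²  ✗
  voltage (V = IR): kg·m²/(s³·A)  ✗

Only electrical power has units kg·m²/s³.

Answer: electrical power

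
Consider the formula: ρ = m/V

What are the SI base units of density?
Units of each symbol in ρ = m/V:
  m (mass): kg
  V (volume): m³  → in the denominator, contributes 1/m³

Multiplying the contributions: [kg] · [1/m³]
Adding exponents of each base unit: kg: 1, m: -3
SI base units of density: kg/m³

Answer: kg/m³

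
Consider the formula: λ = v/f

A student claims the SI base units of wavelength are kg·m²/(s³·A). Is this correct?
Units of each symbol in λ = v/f:
  v (wave speed): m/s
  f (frequency): 1/s  → in the denominator, contributes s

Multiplying the contributions: [m/s] · [s]
Adding exponents of each base unit: m: 1
SI base units of wavelength: m

The claimed units kg·m²/(s³·A) (exponents kg: 1, m: 2, s: -3, A: -1) do not match the derived units m (exponents m: 1), so the claim is incorrect.

Answer: No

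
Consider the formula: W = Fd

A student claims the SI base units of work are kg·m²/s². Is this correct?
Units of each symbol in W = Fd:
  F (force): kg·m/s²
  d (displacement): m

Multiplying the contributions: [kg·m/s²] · [m]
Adding exponents of each base unit: kg: 1, m: 2, s: -2
SI base units of work: kg·m²/s²

The claimed units kg·m²/s² match the derived units, so the claim is correct.

Answer: Yes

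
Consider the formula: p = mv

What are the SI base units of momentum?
Units of each symbol in p = mv:
  m (mass): kg
  v (velocity): m/s

Multiplying the contributions: [kg] · [m/s]
Adding exponents of each base unit: kg: 1, m: 1, s: -1
SI base units of momentum: kg·m/s

Answer: kg·m/s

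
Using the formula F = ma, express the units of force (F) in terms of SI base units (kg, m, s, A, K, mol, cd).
Units of each symbol in F = ma:
  m (mass): kg
  a (acceleration): m/s²

Multiplying the contributions: [kg] · [m/s²]
Adding exponents of each base unit: kg: 1, m: 1, s: -2
SI base units of force: kg·m/s²

Answer: kg·m/s²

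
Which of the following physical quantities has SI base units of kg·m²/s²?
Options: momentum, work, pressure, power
Checking the SI base units of each option:
  momentum (p = mv): kg·m/s  ✗
  work (W = Fd): kg·m²/s²  ✓ matches
  pressure (P = F/A): kg/(m·s²)  ✗
  power (P = W/t): kg·m²/s³  ✗

Only work has units kg·m²/s².

Answer: work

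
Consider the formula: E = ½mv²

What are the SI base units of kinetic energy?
Units of each symbol in E = ½mv²:
  m (mass): kg
  v (speed): m/s  → to the power 2, contributes m²/s²
  The factor ½ is dimensionless.

Multiplying the contributions: [kg] · [m²/s²]
Adding exponents of each base unit: kg: 1, m: 2, s: -2
SI base units of kinetic energy: kg·m²/s²

Answer: kg·m²/s²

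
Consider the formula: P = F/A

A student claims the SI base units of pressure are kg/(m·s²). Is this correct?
Units of each symbol in P = F/A:
  F (force): kg·m/s²
  A (area): m²  → in the denominator, contributes 1/m²

Multiplying the contributions: [kg·m/s²] · [1/m²]
Adding exponents of each base unit: kg: 1, m: -1, s: -2
SI base units of pressure: kg/(m·s²)

The claimed units kg/(m·s²) match the derived units, so the claim is correct.

Answer: Yes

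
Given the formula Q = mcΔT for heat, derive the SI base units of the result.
Units of each symbol in Q = mcΔT:
  m (mass): kg
  c (specific heat capacity, in J/(kg·K)): m²/(s²·K)
  ΔT (temperature change): K

Multiplying the contributions: [kg] · [m²/(s²·K)] · [K]
Adding exponents of each base unit: kg: 1, m: 2, s: -2
SI base units of heat: kg·m²/s²

Answer: kg·m²/s²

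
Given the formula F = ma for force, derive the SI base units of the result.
Units of each symbol in F = ma:
  m (mass): kg
  a (acceleration): m/s²

Multiplying the contributions: [kg] · [m/s²]
Adding exponents of each base unit: kg: 1, m: 1, s: -2
SI base units of force: kg·m/s²

Answer: kg·m/s²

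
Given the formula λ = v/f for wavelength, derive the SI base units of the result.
Units of each symbol in λ = v/f:
  v (wave speed): m/s
  f (frequency): 1/s  → in the denominator, contributes s

Multiplying the contributions: [m/s] · [s]
Adding exponents of each base unit: m: 1
SI base units of wavelength: m

Answer: m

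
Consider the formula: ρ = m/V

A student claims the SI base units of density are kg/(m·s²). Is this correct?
Units of each symbol in ρ = m/V:
  m (mass): kg
  V (volume): m³  → in the denominator, contributes 1/m³

Multiplying the contributions: [kg] · [1/m³]
Adding exponents of each base unit: kg: 1, m: -3
SI base units of density: kg/m³

The claimed units kg/(m·s²) (exponents kg: 1, m: -1, s: -2) do not match the derived units kg/m³ (exponents kg: 1, m: -3), so the claim is incorrect.

Answer: No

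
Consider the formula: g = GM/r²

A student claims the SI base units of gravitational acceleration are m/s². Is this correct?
Units of each symbol in g = GM/r²:
  G (gravitational constant): m³/(kg·s²)
  M (mass): kg
  r (distance): m  → to the power 2 in the denominator, contributes 1/m²

Multiplying the contributions: [m³/(kg·s²)] · [kg] · [1/m²]
Adding exponents of each base unit: m: 1, s: -2
SI base units of gravitational acceleration: m/s²

The claimed units m/s² match the derived units, so the claim is correct.

Answer: Yes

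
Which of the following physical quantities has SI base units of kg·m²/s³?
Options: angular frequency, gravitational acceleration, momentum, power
Checking the SI base units of each option:
  angular frequency (ω = 2πf): 1/s  ✗
  gravitational acceleration (g = GM/r²): m/s²  ✗
  momentum (p = mv): kg·m/s  ✗
  power (P = W/t): kg·m²/s³  ✓ matches

Only power has units kg·m²/s³.

Answer: power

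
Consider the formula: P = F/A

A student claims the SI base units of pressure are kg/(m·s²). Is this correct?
Units of each symbol in P = F/A:
  F (force): kg·m/s²
  A (area): m²  → in the denominator, contributes 1/m²

Multiplying the contributions: [kg·m/s²] · [1/m²]
Adding exponents of each base unit: kg: 1, m: -1, s: -2
SI base units of pressure: kg/(m·s²)

The claimed units kg/(m·s²) match the derived units, so the claim is correct.

Answer: Yes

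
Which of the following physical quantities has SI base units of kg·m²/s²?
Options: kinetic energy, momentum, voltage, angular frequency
Checking the SI base units of each option:
  kinetic energy (E = ½mv²): kg·m²/s²  ✓ matches
  momentum (p = mv): kg·m/s  ✗
  voltage (V = IR): kg·m²/(s³·A)  ✗
  angular frequency (ω = 2πf): 1/s  ✗

Only kinetic energy has units kg·m²/s².

Answer: kinetic energy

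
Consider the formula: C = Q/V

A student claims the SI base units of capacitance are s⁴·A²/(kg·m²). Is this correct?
Units of each symbol in C = Q/V:
  Q (charge, in coulombs): s·A
  V (voltage, in volts): kg·m²/(s³·A)  → in the denominator, contributes s³·A/(kg·m²)

Multiplying the contributions: [s·A] · [s³·A/(kg·m²)]
Adding exponents of each base unit: kg: -1, m: -2, s: 4, A: 2
SI base units of capacitance: s⁴·A²/(kg·m²)

The claimed units s⁴·A²/(kg·m²) match the derived units, so the claim is correct.

Answer: Yes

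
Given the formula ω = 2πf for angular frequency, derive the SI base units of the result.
Units of each symbol in ω = 2πf:
  f (frequency): 1/s
  The factor 2π is dimensionless.

Multiplying the contributions: [1/s]
Adding exponents of each base unit: s: -1
SI base units of angular frequency: 1/s

Answer: 1/s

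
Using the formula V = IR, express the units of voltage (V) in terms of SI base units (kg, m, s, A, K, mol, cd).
Units of each symbol in V = IR:
  I (current): A
  R (resistance, in ohms): kg·m²/(s³·A²)

Multiplying the contributions: [A] · [kg·m²/(s³·A²)]
Adding exponents of each base unit: kg: 1, m: 2, s: -3, A: -1
SI base units of voltage: kg·m²/(s³·A)

Answer: kg·m²/(s³·A)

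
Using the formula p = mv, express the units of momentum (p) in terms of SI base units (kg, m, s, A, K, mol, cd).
Units of each symbol in p = mv:
  m (mass): kg
  v (velocity): m/s

Multiplying the contributions: [kg] · [m/s]
Adding exponents of each base unit: kg: 1, m: 1, s: -1
SI base units of momentum: kg·m/s

Answer: kg·m/s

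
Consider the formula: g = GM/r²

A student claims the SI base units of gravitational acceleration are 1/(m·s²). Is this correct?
Units of each symbol in g = GM/r²:
  G (gravitational constant): m³/(kg·s²)
  M (mass): kg
  r (distance): m  → to the power 2 in the denominator, contributes 1/m²

Multiplying the contributions: [m³/(kg·s²)] · [kg] · [1/m²]
Adding exponents of each base unit: m: 1, s: -2
SI base units of gravitational acceleration: m/s²

The claimed units 1/(m·s²) (exponents m: -1, s: -2) do not match the derived units m/s² (exponents m: 1, s: -2), so the claim is incorrect.

Answer: No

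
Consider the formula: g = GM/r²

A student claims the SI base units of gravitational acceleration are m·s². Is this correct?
Units of each symbol in g = GM/r²:
  G (gravitational constant): m³/(kg·s²)
  M (mass): kg
  r (distance): m  → to the power 2 in the denominator, contributes 1/m²

Multiplying the contributions: [m³/(kg·s²)] · [kg] · [1/m²]
Adding exponents of each base unit: m: 1, s: -2
SI base units of gravitational acceleration: m/s²

The claimed units m·s² (exponents m: 1, s: 2) do not match the derived units m/s² (exponents m: 1, s: -2), so the claim is incorrect.

Answer: No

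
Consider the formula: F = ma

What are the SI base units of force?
Units of each symbol in F = ma:
  m (mass): kg
  a (acceleration): m/s²

Multiplying the contributions: [kg] · [m/s²]
Adding exponents of each base unit: kg: 1, m: 1, s: -2
SI base units of force: kg·m/s²

Answer: kg·m/s²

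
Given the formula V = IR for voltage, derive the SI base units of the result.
Units of each symbol in V = IR:
  I (current): A
  R (resistance, in ohms): kg·m²/(s³·A²)

Multiplying the contributions: [A] · [kg·m²/(s³·A²)]
Adding exponents of each base unit: kg: 1, m: 2, s: -3, A: -1
SI base units of voltage: kg·m²/(s³·A)

Answer: kg·m²/(s³·A)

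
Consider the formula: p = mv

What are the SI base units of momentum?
Units of each symbol in p = mv:
  m (mass): kg
  v (velocity): m/s

Multiplying the contributions: [kg] · [m/s]
Adding exponents of each base unit: kg: 1, m: 1, s: -1
SI base units of momentum: kg·m/s

Answer: kg·m/s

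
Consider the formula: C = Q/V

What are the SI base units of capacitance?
Units of each symbol in C = Q/V:
  Q (charge, in coulombs): s·A
  V (voltage, in volts): kg·m²/(s³·A)  → in the denominator, contributes s³·A/(kg·m²)

Multiplying the contributions: [s·A] · [s³·A/(kg·m²)]
Adding exponents of each base unit: kg: -1, m: -2, s: 4, A: 2
SI base units of capacitance: s⁴·A²/(kg·m²)

Answer: s⁴·A²/(kg·m²)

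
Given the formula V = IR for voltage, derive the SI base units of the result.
Units of each symbol in V = IR:
  I (current): A
  R (resistance, in ohms): kg·m²/(s³·A²)

Multiplying the contributions: [A] · [kg·m²/(s³·A²)]
Adding exponents of each base unit: kg: 1, m: 2, s: -3, A: -1
SI base units of voltage: kg·m²/(s³·A)

Answer: kg·m²/(s³·A)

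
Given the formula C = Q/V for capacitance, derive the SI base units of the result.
Units of each symbol in C = Q/V:
  Q (charge, in coulombs): s·A
  V (voltage, in volts): kg·m²/(s³·A)  → in the denominator, contributes s³·A/(kg·m²)

Multiplying the contributions: [s·A] · [s³·A/(kg·m²)]
Adding exponents of each base unit: kg: -1, m: -2, s: 4, A: 2
SI base units of capacitance: s⁴·A²/(kg·m²)

Answer: s⁴·A²/(kg·m²)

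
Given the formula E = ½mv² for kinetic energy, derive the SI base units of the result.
Units of each symbol in E = ½mv²:
  m (mass): kg
  v (speed): m/s  → to the power 2, contributes m²/s²
  The factor ½ is dimensionless.

Multiplying the contributions: [kg] · [m²/s²]
Adding exponents of each base unit: kg: 1, m: 2, s: -2
SI base units of kinetic energy: kg·m²/s²

Answer: kg·m²/s²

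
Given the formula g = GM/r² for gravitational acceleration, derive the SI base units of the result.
Units of each symbol in g = GM/r²:
  G (gravitational constant): m³/(kg·s²)
  M (mass): kg
  r (distance): m  → to the power 2 in the denominator, contributes 1/m²

Multiplying the contributions: [m³/(kg·s²)] · [kg] · [1/m²]
Adding exponents of each base unit: m: 1, s: -2
SI base units of gravitational acceleration: m/s²

Answer: m/s²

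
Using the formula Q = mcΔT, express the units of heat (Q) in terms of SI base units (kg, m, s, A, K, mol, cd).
Units of each symbol in Q = mcΔT:
  m (mass): kg
  c (specific heat capacity, in J/(kg·K)): m²/(s²·K)
  ΔT (temperature change): K

Multiplying the contributions: [kg] · [m²/(s²·K)] · [K]
Adding exponents of each base unit: kg: 1, m: 2, s: -2
SI base units of heat: kg·m²/s²

Answer: kg·m²/s²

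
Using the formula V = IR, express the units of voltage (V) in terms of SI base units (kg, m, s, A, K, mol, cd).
Units of each symbol in V = IR:
  I (current): A
  R (resistance, in ohms): kg·m²/(s³·A²)

Multiplying the contributions: [A] · [kg·m²/(s³·A²)]
Adding exponents of each base unit: kg: 1, m: 2, s: -3, A: -1
SI base units of voltage: kg·m²/(s³·A)

Answer: kg·m²/(s³·A)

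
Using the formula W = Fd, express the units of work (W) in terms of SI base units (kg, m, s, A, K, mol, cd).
Units of each symbol in W = Fd:
  F (force): kg·m/s²
  d (displacement): m

Multiplying the contributions: [kg·m/s²] · [m]
Adding exponents of each base unit: kg: 1, m: 2, s: -2
SI base units of work: kg·m²/s²

Answer: kg·m²/s²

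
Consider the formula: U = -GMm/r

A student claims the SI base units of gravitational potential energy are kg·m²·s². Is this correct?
Units of each symbol in U = -GMm/r:
  G (gravitational constant): m³/(kg·s²)
  M (mass): kg
  m (mass): kg
  r (distance): m  → in the denominator, contributes 1/m
  The minus sign does not affect the units.

Multiplying the contributions: [m³/(kg·s²)] · [kg] · [kg] · [1/m]
Adding exponents of each base unit: kg: 1, m: 2, s: -2
SI base units of gravitational potential energy: kg·m²/s²

The claimed units kg·m²·s² (exponents kg: 1, m: 2, s: 2) do not match the derived units kg·m²/s² (exponents kg: 1, m: 2, s: -2), so the claim is incorrect.

Answer: No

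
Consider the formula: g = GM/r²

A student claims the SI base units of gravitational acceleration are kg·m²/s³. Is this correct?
Units of each symbol in g = GM/r²:
  G (gravitational constant): m³/(kg·s²)
  M (mass): kg
  r (distance): m  → to the power 2 in the denominator, contributes 1/m²

Multiplying the contributions: [m³/(kg·s²)] · [kg] · [1/m²]
Adding exponents of each base unit: m: 1, s: -2
SI base units of gravitational acceleration: m/s²

The claimed units kg·m²/s³ (exponents kg: 1, m: 2, s: -3) do not match the derived units m/s² (exponents m: 1, s: -2), so the claim is incorrect.

Answer: No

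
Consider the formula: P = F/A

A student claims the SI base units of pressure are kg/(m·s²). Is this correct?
Units of each symbol in P = F/A:
  F (force): kg·m/s²
  A (area): m²  → in the denominator, contributes 1/m²

Multiplying the contributions: [kg·m/s²] · [1/m²]
Adding exponents of each base unit: kg: 1, m: -1, s: -2
SI base units of pressure: kg/(m·s²)

The claimed units kg/(m·s²) match the derived units, so the claim is correct.

Answer: Yes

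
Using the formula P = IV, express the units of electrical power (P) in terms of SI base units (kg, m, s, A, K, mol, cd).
Units of each symbol in P = IV:
  I (current): A
  V (voltage, in volts): kg·m²/(s³·A)

Multiplying the contributions: [A] · [kg·m²/(s³·A)]
Adding exponents of each base unit: kg: 1, m: 2, s: -3
SI base units of electrical power: kg·m²/s³

Answer: kg·m²/s³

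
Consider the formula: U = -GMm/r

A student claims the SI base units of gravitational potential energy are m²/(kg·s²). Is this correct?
Units of each symbol in U = -GMm/r:
  G (gravitational constant): m³/(kg·s²)
  M (mass): kg
  m (mass): kg
  r (distance): m  → in the denominator, contributes 1/m
  The minus sign does not affect the units.

Multiplying the contributions: [m³/(kg·s²)] · [kg] · [kg] · [1/m]
Adding exponents of each base unit: kg: 1, m: 2, s: -2
SI base units of gravitational potential energy: kg·m²/s²

The claimed units m²/(kg·s²) (exponents kg: -1, m: 2, s: -2) do not match the derived units kg·m²/s² (exponents kg: 1, m: 2, s: -2), so the claim is incorrect.

Answer: No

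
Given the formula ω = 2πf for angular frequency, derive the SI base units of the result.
Units of each symbol in ω = 2πf:
  f (frequency): 1/s
  The factor 2π is dimensionless.

Multiplying the contributions: [1/s]
Adding exponents of each base unit: s: -1
SI base units of angular frequency: 1/s

Answer: 1/s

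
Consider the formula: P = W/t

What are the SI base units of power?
Units of each symbol in P = W/t:
  W (work): kg·m²/s²
  t (time): s  → in the denominator, contributes 1/s

Multiplying the contributions: [kg·m²/s²] · [1/s]
Adding exponents of each base unit: kg: 1, m: 2, s: -3
SI base units of power: kg·m²/s³

Answer: kg·m²/s³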